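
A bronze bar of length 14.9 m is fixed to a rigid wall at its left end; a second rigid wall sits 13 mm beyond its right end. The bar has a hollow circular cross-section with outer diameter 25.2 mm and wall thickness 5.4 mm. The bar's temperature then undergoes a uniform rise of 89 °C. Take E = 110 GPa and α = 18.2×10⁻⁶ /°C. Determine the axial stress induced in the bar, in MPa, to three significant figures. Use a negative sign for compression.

Free thermal expansion αLΔT = 18.2e-6 · 14900 · 89 = 24.14 mm.
The walls engage after the gap closes; constrained expansion = 24.14 − 13 = 11.14 mm.
The walls impose strain ε = −(11.14)/14900 = -7.4732e-04; σ = Eε = 110000 · -7.4732e-04 = -82.2 MPa.

-82.2 MPa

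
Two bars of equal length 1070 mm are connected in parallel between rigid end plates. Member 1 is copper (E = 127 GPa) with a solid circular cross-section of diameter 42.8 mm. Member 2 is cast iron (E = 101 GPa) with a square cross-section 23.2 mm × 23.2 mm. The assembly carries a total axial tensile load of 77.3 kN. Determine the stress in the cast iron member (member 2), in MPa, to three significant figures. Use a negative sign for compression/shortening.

32.9 MPa

A_1 = 1439 mm².
A_2 = 538.2 mm².
Equal strain + equilibrium ⇒ each member carries load in proportion to AE: A₁E₁ = 182700000 N, A₂E₂ = 54360000 N, ΣAE = 237100000 N.
σ₂ = P·E₂/ΣAE = 77300·101000/237100000 = 32.93 MPa.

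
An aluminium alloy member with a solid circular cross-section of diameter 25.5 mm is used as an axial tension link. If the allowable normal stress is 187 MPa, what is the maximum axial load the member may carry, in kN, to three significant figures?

95.5 kN

A = 510.7 mm².
P_max = σ_allow · A = 187 · 510.7 = 95500 N = 95.5 kN.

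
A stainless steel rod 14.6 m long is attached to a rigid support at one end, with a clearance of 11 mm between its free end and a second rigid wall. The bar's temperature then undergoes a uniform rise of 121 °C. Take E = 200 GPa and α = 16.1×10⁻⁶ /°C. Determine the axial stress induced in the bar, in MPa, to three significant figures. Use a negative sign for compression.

Free thermal expansion αLΔT = 16.1e-6 · 14600 · 121 = 28.44 mm.
The walls engage after the gap closes; constrained expansion = 28.44 − 11 = 17.44 mm.
The walls impose strain ε = −(17.44)/14600 = -1.1947e-03; σ = Eε = 200000 · -1.1947e-03 = -238.9 MPa.

-239 MPa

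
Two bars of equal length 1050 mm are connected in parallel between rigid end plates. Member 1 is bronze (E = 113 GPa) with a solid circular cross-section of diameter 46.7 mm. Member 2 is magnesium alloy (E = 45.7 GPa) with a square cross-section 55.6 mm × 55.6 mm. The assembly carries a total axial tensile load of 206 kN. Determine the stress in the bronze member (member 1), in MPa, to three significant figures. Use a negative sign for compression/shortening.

69.5 MPa

A_1 = 1713 mm².
A_2 = 3091 mm².
Equal strain + equilibrium ⇒ each member carries load in proportion to AE: A₁E₁ = 193600000 N, A₂E₂ = 141300000 N, ΣAE = 334800000 N.
σ₁ = P·E₁/ΣAE = 206000·113000/334800000 = 69.52 MPa.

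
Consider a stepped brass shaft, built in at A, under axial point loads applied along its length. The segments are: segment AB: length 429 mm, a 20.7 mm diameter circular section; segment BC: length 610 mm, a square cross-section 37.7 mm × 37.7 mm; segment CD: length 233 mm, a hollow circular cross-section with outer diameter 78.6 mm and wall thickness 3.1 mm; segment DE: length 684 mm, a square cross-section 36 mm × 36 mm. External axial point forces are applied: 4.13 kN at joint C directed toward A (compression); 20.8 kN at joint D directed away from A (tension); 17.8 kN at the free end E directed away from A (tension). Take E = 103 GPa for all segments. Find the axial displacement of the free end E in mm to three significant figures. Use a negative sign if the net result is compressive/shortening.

0.780 mm

Internal axial forces (sectioning from the free end, tension +): N_DE = 17.8 kN, N_CD = 38.6 kN, N_BC = 34.47 kN, N_AB = 34.47 kN.
A_AB = 336.5 mm².
A_BC = 1421 mm².
A_CD = 735.3 mm².
A_DE = 1296 mm².
δ_AB = 34470·429/(336.5·103000) = 0.4266 mm
δ_BC = 34470·610/(1421·103000) = 0.1436 mm
δ_CD = 38600·233/(735.3·103000) = 0.1188 mm
δ_DE = 17800·684/(1296·103000) = 0.09121 mm
δ = Σδ_i = 0.7802 mm.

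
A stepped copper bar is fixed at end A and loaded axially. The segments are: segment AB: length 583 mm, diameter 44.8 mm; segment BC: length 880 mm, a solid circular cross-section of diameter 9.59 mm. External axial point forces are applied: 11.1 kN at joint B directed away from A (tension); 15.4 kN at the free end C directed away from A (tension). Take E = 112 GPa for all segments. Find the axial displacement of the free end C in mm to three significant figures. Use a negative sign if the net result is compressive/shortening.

Internal axial forces (sectioning from the free end, tension +): N_BC = 15.4 kN, N_AB = 26.5 kN.
A_AB = 1576 mm².
A_BC = 72.23 mm².
δ_AB = 26500·583/(1576·112000) = 0.08751 mm
δ_BC = 15400·880/(72.23·112000) = 1.675 mm
δ = Σδ_i = 1.763 mm.

1.76 mm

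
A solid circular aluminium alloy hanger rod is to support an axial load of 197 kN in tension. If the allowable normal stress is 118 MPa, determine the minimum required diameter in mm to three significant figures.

46.1 mm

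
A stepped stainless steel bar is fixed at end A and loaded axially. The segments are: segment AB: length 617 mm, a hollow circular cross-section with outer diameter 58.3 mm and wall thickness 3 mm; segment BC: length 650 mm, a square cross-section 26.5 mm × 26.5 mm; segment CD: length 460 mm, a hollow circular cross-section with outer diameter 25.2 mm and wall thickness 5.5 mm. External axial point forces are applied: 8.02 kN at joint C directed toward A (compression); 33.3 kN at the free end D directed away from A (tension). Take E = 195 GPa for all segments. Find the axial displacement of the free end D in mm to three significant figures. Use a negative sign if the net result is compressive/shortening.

Internal axial forces (sectioning from the free end, tension +): N_CD = 33.3 kN, N_BC = 25.28 kN, N_AB = 25.28 kN.
A_AB = 521.2 mm².
A_BC = 702.2 mm².
A_CD = 340.4 mm².
δ_AB = 25280·617/(521.2·195000) = 0.1535 mm
δ_BC = 25280·650/(702.2·195000) = 0.12 mm
δ_CD = 33300·460/(340.4·195000) = 0.2308 mm
δ = Σδ_i = 0.5042 mm.

0.504 mm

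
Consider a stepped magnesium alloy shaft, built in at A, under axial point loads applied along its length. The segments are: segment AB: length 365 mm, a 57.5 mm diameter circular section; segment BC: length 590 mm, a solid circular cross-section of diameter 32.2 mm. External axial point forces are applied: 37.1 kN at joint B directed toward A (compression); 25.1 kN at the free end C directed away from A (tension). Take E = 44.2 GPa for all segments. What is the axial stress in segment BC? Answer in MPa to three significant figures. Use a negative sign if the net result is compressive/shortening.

30.8 MPa

Internal axial forces (sectioning from the free end, tension +): N_BC = 25.1 kN, N_AB = -12 kN.
A_BC = 814.3 mm².
σ_BC = N_BC/A_BC = 25100/814.3 = 30.82 MPa.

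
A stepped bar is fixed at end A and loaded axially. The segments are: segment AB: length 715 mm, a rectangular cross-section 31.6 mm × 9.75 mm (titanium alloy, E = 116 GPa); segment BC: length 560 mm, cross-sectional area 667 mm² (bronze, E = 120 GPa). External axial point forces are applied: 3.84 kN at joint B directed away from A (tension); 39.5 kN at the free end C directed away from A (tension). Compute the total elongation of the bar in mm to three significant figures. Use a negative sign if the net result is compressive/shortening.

1.14 mm

Internal axial forces (sectioning from the free end, tension +): N_BC = 39.5 kN, N_AB = 43.34 kN.
A_AB = 308.1 mm².
δ_AB = 43340·715/(308.1·116000) = 0.8671 mm
δ_BC = 39500·560/(667·120000) = 0.2764 mm
δ = Σδ_i = 1.143 mm.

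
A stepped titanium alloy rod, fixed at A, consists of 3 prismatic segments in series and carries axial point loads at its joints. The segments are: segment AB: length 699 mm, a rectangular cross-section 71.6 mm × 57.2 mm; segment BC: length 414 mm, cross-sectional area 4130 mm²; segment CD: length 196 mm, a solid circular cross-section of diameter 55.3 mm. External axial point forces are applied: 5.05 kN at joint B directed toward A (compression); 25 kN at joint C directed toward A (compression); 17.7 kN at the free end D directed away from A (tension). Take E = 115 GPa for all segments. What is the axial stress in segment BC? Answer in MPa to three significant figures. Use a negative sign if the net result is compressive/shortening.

Internal axial forces (sectioning from the free end, tension +): N_CD = 17.7 kN, N_BC = -7.3 kN, N_AB = -12.35 kN.
σ_BC = N_BC/A_BC = -7300/4130 = -1.768 MPa.

-1.77 MPa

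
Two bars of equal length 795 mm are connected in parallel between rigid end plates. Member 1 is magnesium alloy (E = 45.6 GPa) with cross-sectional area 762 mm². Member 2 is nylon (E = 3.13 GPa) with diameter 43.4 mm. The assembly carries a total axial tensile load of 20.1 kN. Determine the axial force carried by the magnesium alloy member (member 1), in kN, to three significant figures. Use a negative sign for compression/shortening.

17.7 kN

A_2 = 1479 mm².
Equal strain + equilibrium ⇒ each member carries load in proportion to AE: A₁E₁ = 34750000 N, A₂E₂ = 4630000 N, ΣAE = 39380000 N.
F₁ = P·A₁E₁/ΣAE = 20100·34750000/39380000 = 17740 N.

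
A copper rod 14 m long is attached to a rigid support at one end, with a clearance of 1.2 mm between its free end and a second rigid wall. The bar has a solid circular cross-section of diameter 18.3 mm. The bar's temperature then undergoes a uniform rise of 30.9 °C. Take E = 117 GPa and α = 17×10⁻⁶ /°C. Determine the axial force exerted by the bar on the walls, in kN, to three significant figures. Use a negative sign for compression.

-13.5 kN

Free thermal expansion αLΔT = 17e-6 · 14000 · 30.9 = 7.354 mm.
The walls engage after the gap closes; constrained expansion = 7.354 − 1.2 = 6.154 mm.
The walls impose strain ε = −(6.154)/14000 = -4.3959e-04; σ = Eε = 117000 · -4.3959e-04 = -51.43 MPa.
Wall reaction R = σ·A = -51.43·263 = -13530 N = -13.53 kN.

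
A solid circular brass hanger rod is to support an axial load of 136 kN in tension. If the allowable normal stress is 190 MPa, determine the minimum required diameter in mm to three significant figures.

30.2 mm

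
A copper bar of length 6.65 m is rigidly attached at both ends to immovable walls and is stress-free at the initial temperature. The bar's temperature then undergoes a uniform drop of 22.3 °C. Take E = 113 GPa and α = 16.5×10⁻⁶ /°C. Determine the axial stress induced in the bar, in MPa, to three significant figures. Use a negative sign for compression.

41.6 MPa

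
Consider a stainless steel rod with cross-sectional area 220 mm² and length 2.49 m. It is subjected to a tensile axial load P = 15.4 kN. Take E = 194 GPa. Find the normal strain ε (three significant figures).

3.61e-04

σ = N/A = 70 MPa; ε = σ/E = 70/194000 = 3.608e-04.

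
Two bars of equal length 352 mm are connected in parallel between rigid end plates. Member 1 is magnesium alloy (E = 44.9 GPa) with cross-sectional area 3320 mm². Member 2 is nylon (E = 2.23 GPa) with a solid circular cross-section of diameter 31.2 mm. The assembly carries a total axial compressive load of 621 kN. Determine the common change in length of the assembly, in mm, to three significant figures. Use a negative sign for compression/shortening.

A_2 = 764.5 mm².
Equal strain + equilibrium ⇒ each member carries load in proportion to AE: A₁E₁ = 149100000 N, A₂E₂ = 1705000 N, ΣAE = 150800000 N.
δ = PL/ΣAE = -621000·352/150800000 = -1.45 mm.

-1.45 mm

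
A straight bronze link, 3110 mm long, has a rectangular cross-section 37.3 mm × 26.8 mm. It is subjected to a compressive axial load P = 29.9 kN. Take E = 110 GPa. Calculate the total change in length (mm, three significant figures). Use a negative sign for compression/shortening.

A = 999.6 mm².
δ_mech = NL/(AE) = -29900·3110/(999.6·110000) = -0.8457 mm.

-0.846 mm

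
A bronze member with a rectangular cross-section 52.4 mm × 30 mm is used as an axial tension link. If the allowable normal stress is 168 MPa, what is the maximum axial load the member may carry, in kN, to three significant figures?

A = 1572 mm².
P_max = σ_allow · A = 168 · 1572 = 264100 N = 264.1 kN.

264 kN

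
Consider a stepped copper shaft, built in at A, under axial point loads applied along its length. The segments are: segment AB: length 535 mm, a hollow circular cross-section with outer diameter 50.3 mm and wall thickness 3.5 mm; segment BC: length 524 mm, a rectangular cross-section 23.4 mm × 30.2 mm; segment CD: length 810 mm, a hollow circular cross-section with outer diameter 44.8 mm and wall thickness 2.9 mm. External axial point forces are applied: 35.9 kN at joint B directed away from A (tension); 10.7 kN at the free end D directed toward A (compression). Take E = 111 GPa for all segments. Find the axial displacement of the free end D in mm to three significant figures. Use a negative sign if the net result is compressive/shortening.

-0.0400 mm

Internal axial forces (sectioning from the free end, tension +): N_CD = -10.7 kN, N_BC = -10.7 kN, N_AB = 25.2 kN.
A_AB = 514.6 mm².
A_BC = 706.7 mm².
A_CD = 381.7 mm².
δ_AB = 25200·535/(514.6·111000) = 0.236 mm
δ_BC = -10700·524/(706.7·111000) = -0.07148 mm
δ_CD = -10700·810/(381.7·111000) = -0.2045 mm
δ = Σδ_i = -0.03999 mm.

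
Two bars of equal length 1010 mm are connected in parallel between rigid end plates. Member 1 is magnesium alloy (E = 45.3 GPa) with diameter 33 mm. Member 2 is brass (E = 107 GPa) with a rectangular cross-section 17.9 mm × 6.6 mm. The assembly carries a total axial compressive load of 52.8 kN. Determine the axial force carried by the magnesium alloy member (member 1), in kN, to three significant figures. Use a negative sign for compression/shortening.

-39.8 kN

A_1 = 855.3 mm².
A_2 = 118.1 mm².
Equal strain + equilibrium ⇒ each member carries load in proportion to AE: A₁E₁ = 38750000 N, A₂E₂ = 12640000 N, ΣAE = 51390000 N.
F₁ = P·A₁E₁/ΣAE = -52800·38750000/51390000 = -39810 N.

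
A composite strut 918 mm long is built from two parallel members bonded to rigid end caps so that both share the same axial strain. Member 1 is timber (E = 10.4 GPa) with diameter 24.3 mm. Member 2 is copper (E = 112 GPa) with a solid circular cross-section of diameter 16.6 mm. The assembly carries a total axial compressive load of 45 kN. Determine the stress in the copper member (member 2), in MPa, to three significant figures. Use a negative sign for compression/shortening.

-173 MPa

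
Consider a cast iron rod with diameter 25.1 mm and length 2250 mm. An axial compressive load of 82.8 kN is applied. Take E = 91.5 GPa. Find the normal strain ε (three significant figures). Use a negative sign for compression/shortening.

-0.00183

A = 494.8 mm².
σ = N/A = -167.3 MPa; ε = σ/E = -167.3/91500 = -1.829e-03.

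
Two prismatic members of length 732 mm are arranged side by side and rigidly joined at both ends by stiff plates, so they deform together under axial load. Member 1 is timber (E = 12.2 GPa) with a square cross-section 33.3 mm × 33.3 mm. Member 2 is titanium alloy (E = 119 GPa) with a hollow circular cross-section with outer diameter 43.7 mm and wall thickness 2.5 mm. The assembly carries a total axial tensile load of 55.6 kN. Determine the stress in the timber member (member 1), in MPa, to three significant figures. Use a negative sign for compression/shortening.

13.0 MPa

A_1 = 1109 mm².
A_2 = 323.6 mm².
Equal strain + equilibrium ⇒ each member carries load in proportion to AE: A₁E₁ = 13530000 N, A₂E₂ = 38510000 N, ΣAE = 52030000 N.
σ₁ = P·E₁/ΣAE = 55600·12200/52030000 = 13.04 MPa.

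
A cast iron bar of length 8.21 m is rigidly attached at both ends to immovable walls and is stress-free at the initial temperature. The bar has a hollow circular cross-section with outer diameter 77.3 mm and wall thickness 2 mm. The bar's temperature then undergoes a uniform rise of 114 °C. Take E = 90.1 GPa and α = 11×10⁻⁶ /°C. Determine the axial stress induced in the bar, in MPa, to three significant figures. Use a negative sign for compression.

Free thermal expansion αLΔT = 11e-6 · 8210 · 114 = 10.3 mm.
The walls impose strain ε = −(10.3)/8210 = -1.2540e-03; σ = Eε = 90100 · -1.2540e-03 = -113 MPa.

-113 MPa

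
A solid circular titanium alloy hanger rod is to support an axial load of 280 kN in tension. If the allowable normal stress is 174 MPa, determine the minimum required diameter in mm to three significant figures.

45.3 mm

Required area A ≥ P/σ_allow = 280000/174 = 1609 mm².
For a solid circular section, d ≥ √(4A/π) = 45.26 mm.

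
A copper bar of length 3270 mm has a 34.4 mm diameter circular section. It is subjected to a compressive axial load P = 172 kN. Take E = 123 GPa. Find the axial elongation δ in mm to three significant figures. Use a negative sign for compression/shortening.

-4.92 mm

A = 929.4 mm².
δ_mech = NL/(AE) = -172000·3270/(929.4·123000) = -4.92 mm.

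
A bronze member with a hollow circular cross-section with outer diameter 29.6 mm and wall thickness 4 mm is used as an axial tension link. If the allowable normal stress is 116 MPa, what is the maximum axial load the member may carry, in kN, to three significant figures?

37.3 kN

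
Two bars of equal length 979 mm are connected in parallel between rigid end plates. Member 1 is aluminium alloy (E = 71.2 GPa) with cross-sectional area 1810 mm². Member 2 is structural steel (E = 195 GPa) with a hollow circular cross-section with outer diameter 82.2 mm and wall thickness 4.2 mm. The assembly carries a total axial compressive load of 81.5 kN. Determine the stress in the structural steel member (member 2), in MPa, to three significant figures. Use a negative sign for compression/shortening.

A_2 = 1029 mm².
Equal strain + equilibrium ⇒ each member carries load in proportion to AE: A₁E₁ = 128900000 N, A₂E₂ = 200700000 N, ΣAE = 329600000 N.
σ₂ = P·E₂/ΣAE = -81500·195000/329600000 = -48.22 MPa.

-48.2 MPa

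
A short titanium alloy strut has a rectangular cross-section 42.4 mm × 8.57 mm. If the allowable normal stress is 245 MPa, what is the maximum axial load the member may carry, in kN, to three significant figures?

A = 363.4 mm².
P_max = σ_allow · A = 245 · 363.4 = 89030 N = 89.03 kN.

89.0 kN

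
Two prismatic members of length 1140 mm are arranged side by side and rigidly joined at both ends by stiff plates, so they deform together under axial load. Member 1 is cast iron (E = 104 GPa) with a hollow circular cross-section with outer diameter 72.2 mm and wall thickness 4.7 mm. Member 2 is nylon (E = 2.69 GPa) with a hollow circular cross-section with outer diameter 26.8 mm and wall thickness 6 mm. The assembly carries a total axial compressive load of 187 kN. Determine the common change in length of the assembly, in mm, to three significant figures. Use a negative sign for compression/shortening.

-2.04 mm

A_1 = 996.7 mm².
A_2 = 392.1 mm².
Equal strain + equilibrium ⇒ each member carries load in proportion to AE: A₁E₁ = 103700000 N, A₂E₂ = 1055000 N, ΣAE = 104700000 N.
δ = PL/ΣAE = -187000·1140/104700000 = -2.036 mm.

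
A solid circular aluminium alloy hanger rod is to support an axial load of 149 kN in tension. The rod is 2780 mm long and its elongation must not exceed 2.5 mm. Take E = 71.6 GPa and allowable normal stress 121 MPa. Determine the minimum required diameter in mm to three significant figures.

Required area A ≥ P/σ_allow = 149000/121 = 1231 mm².
For a solid circular section, d ≥ √(4A/π) = 39.6 mm.
Elongation limit: A ≥ PL/(Eδ_allow) = 149000·2780/(71600·2.5) = 2314 mm² ⇒ d ≥ 54.28 mm.
The elongation limit governs.

54.3 mm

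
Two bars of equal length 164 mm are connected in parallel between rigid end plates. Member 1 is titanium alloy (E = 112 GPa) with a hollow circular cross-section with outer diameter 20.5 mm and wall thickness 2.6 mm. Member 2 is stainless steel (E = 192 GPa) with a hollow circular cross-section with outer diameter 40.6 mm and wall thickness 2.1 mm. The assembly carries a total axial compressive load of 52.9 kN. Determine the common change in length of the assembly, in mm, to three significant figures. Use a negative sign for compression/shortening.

-0.133 mm

A_1 = 146.2 mm².
A_2 = 254 mm².
Equal strain + equilibrium ⇒ each member carries load in proportion to AE: A₁E₁ = 16380000 N, A₂E₂ = 48770000 N, ΣAE = 65140000 N.
δ = PL/ΣAE = -52900·164/65140000 = -0.1332 mm.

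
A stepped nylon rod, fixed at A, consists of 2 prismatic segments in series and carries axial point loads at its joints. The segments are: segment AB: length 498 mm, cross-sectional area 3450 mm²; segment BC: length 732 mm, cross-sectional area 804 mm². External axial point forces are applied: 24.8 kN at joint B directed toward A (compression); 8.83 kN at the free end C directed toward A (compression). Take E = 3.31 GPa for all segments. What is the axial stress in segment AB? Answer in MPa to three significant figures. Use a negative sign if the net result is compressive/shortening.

Internal axial forces (sectioning from the free end, tension +): N_BC = -8.83 kN, N_AB = -33.63 kN.
σ_AB = N_AB/A_AB = -33630/3450 = -9.748 MPa.

-9.75 MPa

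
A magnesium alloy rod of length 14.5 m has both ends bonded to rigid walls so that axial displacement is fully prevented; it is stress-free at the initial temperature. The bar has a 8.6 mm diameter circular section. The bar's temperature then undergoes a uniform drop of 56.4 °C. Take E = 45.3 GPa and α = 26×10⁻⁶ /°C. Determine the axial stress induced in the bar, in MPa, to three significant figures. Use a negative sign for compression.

66.4 MPa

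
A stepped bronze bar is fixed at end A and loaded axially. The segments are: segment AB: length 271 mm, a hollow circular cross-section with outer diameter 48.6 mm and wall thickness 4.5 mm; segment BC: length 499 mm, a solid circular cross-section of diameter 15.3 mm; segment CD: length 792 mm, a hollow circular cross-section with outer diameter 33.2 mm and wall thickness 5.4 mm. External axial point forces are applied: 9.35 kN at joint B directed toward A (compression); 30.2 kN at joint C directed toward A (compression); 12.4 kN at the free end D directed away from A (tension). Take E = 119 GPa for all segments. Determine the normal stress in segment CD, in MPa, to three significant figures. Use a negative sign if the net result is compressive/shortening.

Internal axial forces (sectioning from the free end, tension +): N_CD = 12.4 kN, N_BC = -17.8 kN, N_AB = -27.15 kN.
A_CD = 471.6 mm².
σ_CD = N_CD/A_CD = 12400/471.6 = 26.29 MPa.

26.3 MPa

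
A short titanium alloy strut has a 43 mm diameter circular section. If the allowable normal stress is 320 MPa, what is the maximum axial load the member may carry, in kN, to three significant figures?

A = 1452 mm².
P_max = σ_allow · A = 320 · 1452 = 464700 N = 464.7 kN.

465 kN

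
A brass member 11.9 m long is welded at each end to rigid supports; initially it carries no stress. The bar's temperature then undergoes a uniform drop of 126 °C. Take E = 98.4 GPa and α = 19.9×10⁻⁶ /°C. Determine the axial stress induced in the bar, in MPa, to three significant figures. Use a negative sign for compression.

Free thermal expansion αLΔT = 19.9e-6 · 11900 · -126 = -29.84 mm.
The walls impose strain ε = −(-29.84)/11900 = 2.5074e-03; σ = Eε = 98400 · 2.5074e-03 = 246.7 MPa.

247 MPa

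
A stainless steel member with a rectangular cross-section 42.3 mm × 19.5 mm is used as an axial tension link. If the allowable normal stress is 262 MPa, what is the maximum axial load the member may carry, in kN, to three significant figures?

216 kN

A = 824.8 mm².
P_max = σ_allow · A = 262 · 824.8 = 216100 N = 216.1 kN.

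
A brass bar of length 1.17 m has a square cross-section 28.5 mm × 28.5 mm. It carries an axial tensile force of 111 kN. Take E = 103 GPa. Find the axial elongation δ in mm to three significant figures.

A = 812.2 mm².
δ_mech = NL/(AE) = 111000·1170/(812.2·103000) = 1.552 mm.

1.55 mm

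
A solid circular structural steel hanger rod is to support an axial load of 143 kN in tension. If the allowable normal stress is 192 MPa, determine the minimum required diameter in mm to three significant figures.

Required area A ≥ P/σ_allow = 143000/192 = 744.8 mm².
For a solid circular section, d ≥ √(4A/π) = 30.79 mm.

30.8 mm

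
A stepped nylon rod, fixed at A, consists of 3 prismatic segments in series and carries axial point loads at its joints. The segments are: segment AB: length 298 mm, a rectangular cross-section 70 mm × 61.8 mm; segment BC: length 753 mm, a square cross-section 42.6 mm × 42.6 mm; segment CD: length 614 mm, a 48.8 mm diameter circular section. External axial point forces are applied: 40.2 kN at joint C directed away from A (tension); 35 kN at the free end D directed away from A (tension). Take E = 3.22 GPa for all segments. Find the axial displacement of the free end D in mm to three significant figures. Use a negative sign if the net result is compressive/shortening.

Internal axial forces (sectioning from the free end, tension +): N_CD = 35 kN, N_BC = 75.2 kN, N_AB = 75.2 kN.
A_AB = 4326 mm².
A_BC = 1815 mm².
A_CD = 1870 mm².
δ_AB = 75200·298/(4326·3220) = 1.609 mm
δ_BC = 75200·753/(1815·3220) = 9.69 mm
δ_CD = 35000·614/(1870·3220) = 3.568 mm
δ = Σδ_i = 14.87 mm.

14.9 mm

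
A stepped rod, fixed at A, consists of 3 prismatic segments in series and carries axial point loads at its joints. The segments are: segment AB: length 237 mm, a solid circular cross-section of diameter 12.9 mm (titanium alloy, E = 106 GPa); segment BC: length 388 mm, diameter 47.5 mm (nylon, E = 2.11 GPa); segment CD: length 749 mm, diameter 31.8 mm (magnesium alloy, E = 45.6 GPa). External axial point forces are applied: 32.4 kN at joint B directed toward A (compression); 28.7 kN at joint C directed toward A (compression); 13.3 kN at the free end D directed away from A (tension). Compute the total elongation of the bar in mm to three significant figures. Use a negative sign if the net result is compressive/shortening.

-2.14 mm

Internal axial forces (sectioning from the free end, tension +): N_CD = 13.3 kN, N_BC = -15.4 kN, N_AB = -47.8 kN.
A_AB = 130.7 mm².
A_BC = 1772 mm².
A_CD = 794.2 mm².
δ_AB = -47800·237/(130.7·106000) = -0.8177 mm
δ_BC = -15400·388/(1772·2110) = -1.598 mm
δ_CD = 13300·749/(794.2·45600) = 0.2751 mm
δ = Σδ_i = -2.141 mm.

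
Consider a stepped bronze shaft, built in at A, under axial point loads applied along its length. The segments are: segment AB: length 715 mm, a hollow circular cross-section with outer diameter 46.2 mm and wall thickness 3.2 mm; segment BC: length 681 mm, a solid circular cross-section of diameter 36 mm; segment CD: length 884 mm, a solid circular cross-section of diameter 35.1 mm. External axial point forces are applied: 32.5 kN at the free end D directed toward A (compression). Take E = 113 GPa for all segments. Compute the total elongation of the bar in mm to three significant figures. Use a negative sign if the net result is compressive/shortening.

Internal axial forces (sectioning from the free end, tension +): N_CD = -32.5 kN, N_BC = -32.5 kN, N_AB = -32.5 kN.
A_AB = 432.3 mm².
A_BC = 1018 mm².
A_CD = 967.6 mm².
δ_AB = -32500·715/(432.3·113000) = -0.4757 mm
δ_BC = -32500·681/(1018·113000) = -0.1924 mm
δ_CD = -32500·884/(967.6·113000) = -0.2628 mm
δ = Σδ_i = -0.9309 mm.

-0.931 mm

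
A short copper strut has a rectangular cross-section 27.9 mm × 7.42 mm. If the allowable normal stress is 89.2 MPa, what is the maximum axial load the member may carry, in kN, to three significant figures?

A = 207 mm².
P_max = σ_allow · A = 89.2 · 207 = 18470 N = 18.47 kN.

18.5 kN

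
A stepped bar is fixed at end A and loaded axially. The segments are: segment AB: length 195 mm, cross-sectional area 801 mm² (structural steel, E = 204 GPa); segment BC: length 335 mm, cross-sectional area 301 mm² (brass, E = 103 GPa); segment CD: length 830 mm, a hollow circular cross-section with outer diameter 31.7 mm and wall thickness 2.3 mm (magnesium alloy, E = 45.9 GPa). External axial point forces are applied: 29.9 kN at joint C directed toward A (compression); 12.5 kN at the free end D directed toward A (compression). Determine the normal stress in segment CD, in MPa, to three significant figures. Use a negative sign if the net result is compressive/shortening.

-58.8 MPa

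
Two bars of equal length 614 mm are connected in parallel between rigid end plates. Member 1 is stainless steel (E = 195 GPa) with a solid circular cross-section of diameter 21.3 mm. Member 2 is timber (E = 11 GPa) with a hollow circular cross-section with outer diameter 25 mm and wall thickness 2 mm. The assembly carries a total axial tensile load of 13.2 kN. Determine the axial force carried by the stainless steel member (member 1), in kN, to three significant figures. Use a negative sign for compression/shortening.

A_1 = 356.3 mm².
A_2 = 144.5 mm².
Equal strain + equilibrium ⇒ each member carries load in proportion to AE: A₁E₁ = 69480000 N, A₂E₂ = 1590000 N, ΣAE = 71070000 N.
F₁ = P·A₁E₁/ΣAE = 13200·69480000/71070000 = 12900 N.

12.9 kN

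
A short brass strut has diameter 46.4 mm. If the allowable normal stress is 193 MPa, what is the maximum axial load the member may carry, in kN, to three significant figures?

326 kN

A = 1691 mm².
P_max = σ_allow · A = 193 · 1691 = 326300 N = 326.3 kN.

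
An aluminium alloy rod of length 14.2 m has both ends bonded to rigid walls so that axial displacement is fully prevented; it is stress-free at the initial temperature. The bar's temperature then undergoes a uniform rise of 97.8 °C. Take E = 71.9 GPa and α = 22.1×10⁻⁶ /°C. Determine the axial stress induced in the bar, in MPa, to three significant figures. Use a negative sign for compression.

-155 MPa

Free thermal expansion αLΔT = 22.1e-6 · 14200 · 97.8 = 30.69 mm.
The walls impose strain ε = −(30.69)/14200 = -2.1614e-03; σ = Eε = 71900 · -2.1614e-03 = -155.4 MPa.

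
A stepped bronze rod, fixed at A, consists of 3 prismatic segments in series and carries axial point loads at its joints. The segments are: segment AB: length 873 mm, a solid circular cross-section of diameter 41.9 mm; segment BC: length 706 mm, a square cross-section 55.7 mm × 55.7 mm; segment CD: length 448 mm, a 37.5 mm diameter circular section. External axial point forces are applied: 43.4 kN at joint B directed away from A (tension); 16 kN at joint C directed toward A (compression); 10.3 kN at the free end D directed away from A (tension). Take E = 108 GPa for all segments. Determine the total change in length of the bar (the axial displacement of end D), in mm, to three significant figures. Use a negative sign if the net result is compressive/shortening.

Internal axial forces (sectioning from the free end, tension +): N_CD = 10.3 kN, N_BC = -5.7 kN, N_AB = 37.7 kN.
A_AB = 1379 mm².
A_BC = 3102 mm².
A_CD = 1104 mm².
δ_AB = 37700·873/(1379·108000) = 0.221 mm
δ_BC = -5700·706/(3102·108000) = -0.01201 mm
δ_CD = 10300·448/(1104·108000) = 0.03868 mm
δ = Σδ_i = 0.2477 mm.

0.248 mm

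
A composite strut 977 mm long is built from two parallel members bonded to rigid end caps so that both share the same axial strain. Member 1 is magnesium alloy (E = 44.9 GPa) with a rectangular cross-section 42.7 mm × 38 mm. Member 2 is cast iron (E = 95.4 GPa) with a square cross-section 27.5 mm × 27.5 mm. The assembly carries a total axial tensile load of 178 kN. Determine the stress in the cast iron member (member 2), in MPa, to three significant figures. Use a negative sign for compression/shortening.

A_1 = 1623 mm².
A_2 = 756.2 mm².
Equal strain + equilibrium ⇒ each member carries load in proportion to AE: A₁E₁ = 72850000 N, A₂E₂ = 72150000 N, ΣAE = 145000000 N.
σ₂ = P·E₂/ΣAE = 178000·95400/145000000 = 117.1 MPa.

117 MPa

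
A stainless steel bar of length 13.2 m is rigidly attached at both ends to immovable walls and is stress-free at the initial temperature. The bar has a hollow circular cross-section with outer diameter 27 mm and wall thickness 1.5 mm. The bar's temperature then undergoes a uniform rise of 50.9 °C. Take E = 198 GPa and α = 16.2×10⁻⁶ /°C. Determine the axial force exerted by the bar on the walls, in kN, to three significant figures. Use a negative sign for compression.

Free thermal expansion αLΔT = 16.2e-6 · 13200 · 50.9 = 10.88 mm.
The walls impose strain ε = −(10.88)/13200 = -8.2458e-04; σ = Eε = 198000 · -8.2458e-04 = -163.3 MPa.
Wall reaction R = σ·A = -163.3·120.2 = -19620 N = -19.62 kN.

-19.6 kN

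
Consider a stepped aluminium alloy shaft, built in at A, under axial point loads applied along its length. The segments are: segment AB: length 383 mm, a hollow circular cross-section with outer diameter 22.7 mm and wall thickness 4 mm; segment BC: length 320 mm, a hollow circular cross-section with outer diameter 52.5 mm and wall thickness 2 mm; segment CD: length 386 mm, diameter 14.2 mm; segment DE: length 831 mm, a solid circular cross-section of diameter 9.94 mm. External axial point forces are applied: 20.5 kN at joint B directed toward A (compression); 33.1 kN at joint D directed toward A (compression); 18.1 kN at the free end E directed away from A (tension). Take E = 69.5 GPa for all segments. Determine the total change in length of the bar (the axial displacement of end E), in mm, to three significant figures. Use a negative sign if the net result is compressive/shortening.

1.21 mm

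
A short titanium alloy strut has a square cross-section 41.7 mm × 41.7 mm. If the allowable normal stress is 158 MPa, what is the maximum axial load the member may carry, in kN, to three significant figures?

A = 1739 mm².
P_max = σ_allow · A = 158 · 1739 = 274700 N = 274.7 kN.

275 kN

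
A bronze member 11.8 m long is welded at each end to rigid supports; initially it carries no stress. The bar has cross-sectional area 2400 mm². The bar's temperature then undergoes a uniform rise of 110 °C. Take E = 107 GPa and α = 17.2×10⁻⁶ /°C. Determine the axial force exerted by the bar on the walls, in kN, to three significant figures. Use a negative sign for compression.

Free thermal expansion αLΔT = 17.2e-6 · 11800 · 110 = 22.33 mm.
The walls impose strain ε = −(22.33)/11800 = -1.8920e-03; σ = Eε = 107000 · -1.8920e-03 = -202.4 MPa.
Wall reaction R = σ·A = -202.4·2400 = -485900 N = -485.9 kN.

-486 kN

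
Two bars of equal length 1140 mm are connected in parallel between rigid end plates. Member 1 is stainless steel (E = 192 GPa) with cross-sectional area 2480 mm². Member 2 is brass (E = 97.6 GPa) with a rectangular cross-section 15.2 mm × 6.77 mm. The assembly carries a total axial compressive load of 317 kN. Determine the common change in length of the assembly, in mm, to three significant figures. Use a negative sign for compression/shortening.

A_2 = 102.9 mm².
Equal strain + equilibrium ⇒ each member carries load in proportion to AE: A₁E₁ = 476200000 N, A₂E₂ = 10040000 N, ΣAE = 486200000 N.
δ = PL/ΣAE = -317000·1140/486200000 = -0.7433 mm.

-0.743 mm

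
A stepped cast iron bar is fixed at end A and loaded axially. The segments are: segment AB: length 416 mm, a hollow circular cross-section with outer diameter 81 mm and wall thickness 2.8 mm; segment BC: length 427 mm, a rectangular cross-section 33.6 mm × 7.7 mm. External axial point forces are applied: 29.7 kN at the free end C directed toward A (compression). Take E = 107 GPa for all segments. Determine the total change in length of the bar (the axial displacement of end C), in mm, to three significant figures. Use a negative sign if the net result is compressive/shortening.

-0.626 mm

Internal axial forces (sectioning from the free end, tension +): N_BC = -29.7 kN, N_AB = -29.7 kN.
A_AB = 687.9 mm².
A_BC = 258.7 mm².
δ_AB = -29700·416/(687.9·107000) = -0.1679 mm
δ_BC = -29700·427/(258.7·107000) = -0.4581 mm
δ = Σδ_i = -0.626 mm.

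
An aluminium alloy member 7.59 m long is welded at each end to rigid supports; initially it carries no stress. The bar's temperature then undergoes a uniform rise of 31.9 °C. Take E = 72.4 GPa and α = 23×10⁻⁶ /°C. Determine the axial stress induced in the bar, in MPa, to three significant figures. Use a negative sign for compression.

Free thermal expansion αLΔT = 23e-6 · 7590 · 31.9 = 5.569 mm.
The walls impose strain ε = −(5.569)/7590 = -7.3370e-04; σ = Eε = 72400 · -7.3370e-04 = -53.12 MPa.

-53.1 MPa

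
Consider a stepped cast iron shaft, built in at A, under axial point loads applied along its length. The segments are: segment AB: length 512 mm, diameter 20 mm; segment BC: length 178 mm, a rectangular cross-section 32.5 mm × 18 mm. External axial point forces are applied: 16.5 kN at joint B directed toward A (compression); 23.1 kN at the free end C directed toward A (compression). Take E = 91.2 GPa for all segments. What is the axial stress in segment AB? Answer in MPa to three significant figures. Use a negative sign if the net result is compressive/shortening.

-126 MPa

Internal axial forces (sectioning from the free end, tension +): N_BC = -23.1 kN, N_AB = -39.6 kN.
A_AB = 314.2 mm².
σ_AB = N_AB/A_AB = -39600/314.2 = -126.1 MPa.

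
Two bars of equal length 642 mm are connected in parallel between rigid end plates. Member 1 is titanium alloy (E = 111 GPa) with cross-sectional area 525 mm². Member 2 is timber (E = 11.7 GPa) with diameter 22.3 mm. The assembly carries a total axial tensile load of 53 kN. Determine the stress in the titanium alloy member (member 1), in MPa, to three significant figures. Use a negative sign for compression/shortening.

A_2 = 390.6 mm².
Equal strain + equilibrium ⇒ each member carries load in proportion to AE: A₁E₁ = 58280000 N, A₂E₂ = 4570000 N, ΣAE = 62840000 N.
σ₁ = P·E₁/ΣAE = 53000·111000/62840000 = 93.61 MPa.

93.6 MPa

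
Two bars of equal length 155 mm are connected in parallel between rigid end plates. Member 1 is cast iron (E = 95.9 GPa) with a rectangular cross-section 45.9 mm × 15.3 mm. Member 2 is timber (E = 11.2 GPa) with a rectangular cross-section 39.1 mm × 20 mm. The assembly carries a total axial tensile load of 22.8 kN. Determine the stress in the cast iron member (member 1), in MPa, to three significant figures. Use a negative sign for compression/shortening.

28.7 MPa

A_1 = 702.3 mm².
A_2 = 782 mm².
Equal strain + equilibrium ⇒ each member carries load in proportion to AE: A₁E₁ = 67350000 N, A₂E₂ = 8758000 N, ΣAE = 76110000 N.
σ₁ = P·E₁/ΣAE = 22800·95900/76110000 = 28.73 MPa.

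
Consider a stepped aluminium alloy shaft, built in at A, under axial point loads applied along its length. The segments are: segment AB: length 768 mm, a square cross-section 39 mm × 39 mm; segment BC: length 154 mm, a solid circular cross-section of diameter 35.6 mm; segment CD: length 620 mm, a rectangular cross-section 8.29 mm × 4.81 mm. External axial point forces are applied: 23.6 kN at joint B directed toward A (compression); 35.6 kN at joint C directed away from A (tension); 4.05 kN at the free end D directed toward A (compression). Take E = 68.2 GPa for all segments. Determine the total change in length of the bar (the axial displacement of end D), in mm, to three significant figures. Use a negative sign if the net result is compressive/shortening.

Internal axial forces (sectioning from the free end, tension +): N_CD = -4.05 kN, N_BC = 31.55 kN, N_AB = 7.95 kN.
A_AB = 1521 mm².
A_BC = 995.4 mm².
A_CD = 39.87 mm².
δ_AB = 7950·768/(1521·68200) = 0.05886 mm
δ_BC = 31550·154/(995.4·68200) = 0.07157 mm
δ_CD = -4050·620/(39.87·68200) = -0.9233 mm
δ = Σδ_i = -0.7929 mm.

-0.793 mm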